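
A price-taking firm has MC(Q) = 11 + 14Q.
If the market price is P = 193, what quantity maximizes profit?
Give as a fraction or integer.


In perfect competition, profit is maximized where P = MC.
193 = 11 + 14Q
182 = 14Q
Q* = 182/14 = 13

13


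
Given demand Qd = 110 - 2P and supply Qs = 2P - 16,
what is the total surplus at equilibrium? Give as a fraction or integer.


Find equilibrium: 110 - 2P = 2P - 16
110 + 16 = 4P
P* = 126/4 = 63/2
Q* = 2*63/2 - 16 = 47
Inverse demand: P = 55 - Q/2, so P_max = 55
Inverse supply: P = 8 + Q/2, so P_min = 8
CS = (1/2) * 47 * (55 - 63/2) = 2209/4
PS = (1/2) * 47 * (63/2 - 8) = 2209/4
TS = CS + PS = 2209/4 + 2209/4 = 2209/2

2209/2


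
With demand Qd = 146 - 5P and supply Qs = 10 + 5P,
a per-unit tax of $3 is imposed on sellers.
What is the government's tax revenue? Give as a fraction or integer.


With tax on sellers, new supply: Qs' = 10 + 5(P - 3)
= 5P - 5
New equilibrium quantity:
Q_new = 141/2
Tax revenue = tax * Q_new = 3 * 141/2 = 423/2

423/2


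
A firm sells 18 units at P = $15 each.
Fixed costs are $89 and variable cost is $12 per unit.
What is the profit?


Total Revenue = P * Q = 15 * 18 = $270
Total Cost = FC + VC*Q = 89 + 12*18 = $305
Profit = TR - TC = 270 - 305 = $-35

$-35


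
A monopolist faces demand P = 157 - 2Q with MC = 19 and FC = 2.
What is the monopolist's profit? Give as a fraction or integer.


MR = MC: 157 - 4Q = 19
Q* = 69/2
P* = 157 - 2*69/2 = 88
Profit = (P* - MC)*Q* - FC
= (88 - 19)*69/2 - 2
= 69*69/2 - 2
= 4761/2 - 2 = 4757/2

4757/2


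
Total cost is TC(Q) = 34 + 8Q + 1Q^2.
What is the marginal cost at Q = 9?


MC = dTC/dQ = 8 + 2*1*Q
At Q = 9:
MC = 8 + 2*9
MC = 8 + 18 = 26

26


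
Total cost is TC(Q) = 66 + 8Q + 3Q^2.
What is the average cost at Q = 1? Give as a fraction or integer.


TC(1) = 66 + 8*1 + 3*1^2
TC(1) = 66 + 8 + 3 = 77
AC = TC/Q = 77/1 = 77

77


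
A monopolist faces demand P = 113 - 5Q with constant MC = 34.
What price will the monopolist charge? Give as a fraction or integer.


MR = 113 - 10Q
Set MR = MC: 113 - 10Q = 34
Q* = 79/10
Substitute into demand:
P* = 113 - 5*79/10 = 147/2

147/2


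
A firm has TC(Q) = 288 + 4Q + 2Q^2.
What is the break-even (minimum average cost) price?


AC(Q) = 288/Q + 4 + 2Q
To minimize: dAC/dQ = -288/Q^2 + 2 = 0
Q^2 = 288/2 = 144
Q* = 12
Min AC = 288/12 + 4 + 2*12
Min AC = 24 + 4 + 24 = 52

52


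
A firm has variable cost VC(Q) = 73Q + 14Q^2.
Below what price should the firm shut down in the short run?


AVC(Q) = VC(Q)/Q = 73 + 14Q
AVC is increasing in Q, so minimum AVC is at Q -> 0+.
Min AVC = 73
The firm should shut down if P < 73.

73


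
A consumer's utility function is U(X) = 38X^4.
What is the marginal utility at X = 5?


MU = dU/dX = 38*4*X^(4-1)
MU = 152*X^3
At X = 5:
MU = 152 * 5^3
MU = 152 * 125 = 19000

19000


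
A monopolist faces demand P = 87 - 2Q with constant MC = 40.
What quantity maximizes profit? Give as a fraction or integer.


TR = P*Q = (87 - 2Q)Q = 87Q - 2Q^2
MR = dTR/dQ = 87 - 4Q
Set MR = MC:
87 - 4Q = 40
47 = 4Q
Q* = 47/4 = 47/4

47/4


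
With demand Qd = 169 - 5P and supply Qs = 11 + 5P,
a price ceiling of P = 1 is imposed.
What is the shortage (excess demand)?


At P = 1:
Qd = 169 - 5*1 = 164
Qs = 11 + 5*1 = 16
Shortage = Qd - Qs = 164 - 16 = 148

148


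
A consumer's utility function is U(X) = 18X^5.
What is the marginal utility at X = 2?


MU = dU/dX = 18*5*X^(5-1)
MU = 90*X^4
At X = 2:
MU = 90 * 2^4
MU = 90 * 16 = 1440

1440


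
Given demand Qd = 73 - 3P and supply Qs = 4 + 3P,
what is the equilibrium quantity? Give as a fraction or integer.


First find equilibrium price:
73 - 3P = 4 + 3P
P* = 69/6 = 23/2
Then substitute into demand:
Q* = 73 - 3 * 23/2 = 77/2

77/2


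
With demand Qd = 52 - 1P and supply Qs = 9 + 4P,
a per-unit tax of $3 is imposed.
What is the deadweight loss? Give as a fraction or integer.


Pre-tax equilibrium quantity: Q* = 217/5
Post-tax equilibrium quantity: Q_tax = 41
Reduction in quantity: Q* - Q_tax = 12/5
DWL = (1/2) * tax * (Q* - Q_tax)
DWL = (1/2) * 3 * 12/5 = 18/5

18/5


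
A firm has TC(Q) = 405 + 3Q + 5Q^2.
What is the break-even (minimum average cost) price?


AC(Q) = 405/Q + 3 + 5Q
To minimize: dAC/dQ = -405/Q^2 + 5 = 0
Q^2 = 405/5 = 81
Q* = 9
Min AC = 405/9 + 3 + 5*9
Min AC = 45 + 3 + 45 = 93

93


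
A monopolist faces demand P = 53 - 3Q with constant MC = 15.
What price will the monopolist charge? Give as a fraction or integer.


MR = 53 - 6Q
Set MR = MC: 53 - 6Q = 15
Q* = 19/3
Substitute into demand:
P* = 53 - 3*19/3 = 34

34


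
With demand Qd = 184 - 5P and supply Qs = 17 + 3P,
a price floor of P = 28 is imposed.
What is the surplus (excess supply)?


At P = 28:
Qd = 184 - 5*28 = 44
Qs = 17 + 3*28 = 101
Surplus = Qs - Qd = 101 - 44 = 57

57


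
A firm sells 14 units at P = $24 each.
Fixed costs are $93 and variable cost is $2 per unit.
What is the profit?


Total Revenue = P * Q = 24 * 14 = $336
Total Cost = FC + VC*Q = 93 + 2*14 = $121
Profit = TR - TC = 336 - 121 = $215

$215


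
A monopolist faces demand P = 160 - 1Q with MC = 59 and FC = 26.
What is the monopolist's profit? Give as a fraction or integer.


MR = MC: 160 - 2Q = 59
Q* = 101/2
P* = 160 - 1*101/2 = 219/2
Profit = (P* - MC)*Q* - FC
= (219/2 - 59)*101/2 - 26
= 101/2*101/2 - 26
= 10201/4 - 26 = 10097/4

10097/4


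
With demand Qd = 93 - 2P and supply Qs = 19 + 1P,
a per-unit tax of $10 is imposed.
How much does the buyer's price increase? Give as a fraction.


With a per-unit tax, the buyer's price increase depends on relative slopes.
Supply slope: d = 1, Demand slope: b = 2
Buyer's price increase = d * tax / (b + d)
= 1 * 10 / (2 + 1)
= 10 / 3 = 10/3

10/3


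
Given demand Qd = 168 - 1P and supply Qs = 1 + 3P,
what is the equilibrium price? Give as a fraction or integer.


At equilibrium, Qd = Qs.
168 - 1P = 1 + 3P
168 - 1 = 1P + 3P
167 = 4P
P* = 167/4 = 167/4

167/4


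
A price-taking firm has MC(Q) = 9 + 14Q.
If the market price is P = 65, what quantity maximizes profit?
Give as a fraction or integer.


In perfect competition, profit is maximized where P = MC.
65 = 9 + 14Q
56 = 14Q
Q* = 56/14 = 4

4


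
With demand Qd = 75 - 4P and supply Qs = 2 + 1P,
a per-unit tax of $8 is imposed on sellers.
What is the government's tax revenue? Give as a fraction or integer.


With tax on sellers, new supply: Qs' = 2 + 1(P - 8)
= 1P - 6
New equilibrium quantity:
Q_new = 51/5
Tax revenue = tax * Q_new = 8 * 51/5 = 408/5

408/5


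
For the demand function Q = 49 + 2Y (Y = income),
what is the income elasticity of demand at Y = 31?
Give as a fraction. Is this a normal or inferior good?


dQ/dY = 2
At Y = 31: Q = 49 + 2*31 = 111
Ey = (dQ/dY)(Y/Q) = 2 * 31 / 111 = 62/111
Since Ey > 0, this is a normal good.

62/111 (normal good)


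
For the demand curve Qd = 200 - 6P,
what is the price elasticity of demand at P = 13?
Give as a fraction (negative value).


dQ/dP = -6
At P = 13: Q = 200 - 6*13 = 122
E = (dQ/dP)(P/Q) = (-6)(13/122) = -39/61

-39/61


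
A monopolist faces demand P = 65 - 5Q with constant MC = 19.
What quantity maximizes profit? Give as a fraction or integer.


TR = P*Q = (65 - 5Q)Q = 65Q - 5Q^2
MR = dTR/dQ = 65 - 10Q
Set MR = MC:
65 - 10Q = 19
46 = 10Q
Q* = 46/10 = 23/5

23/5


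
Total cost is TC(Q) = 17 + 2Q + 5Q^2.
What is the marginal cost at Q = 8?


MC = dTC/dQ = 2 + 2*5*Q
At Q = 8:
MC = 2 + 10*8
MC = 2 + 80 = 82

82


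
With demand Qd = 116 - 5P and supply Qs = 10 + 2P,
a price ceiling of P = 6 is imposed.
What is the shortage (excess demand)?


At P = 6:
Qd = 116 - 5*6 = 86
Qs = 10 + 2*6 = 22
Shortage = Qd - Qs = 86 - 22 = 64

64


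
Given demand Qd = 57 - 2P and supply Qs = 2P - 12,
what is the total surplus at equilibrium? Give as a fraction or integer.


Find equilibrium: 57 - 2P = 2P - 12
57 + 12 = 4P
P* = 69/4 = 69/4
Q* = 2*69/4 - 12 = 45/2
Inverse demand: P = 57/2 - Q/2, so P_max = 57/2
Inverse supply: P = 6 + Q/2, so P_min = 6
CS = (1/2) * 45/2 * (57/2 - 69/4) = 2025/16
PS = (1/2) * 45/2 * (69/4 - 6) = 2025/16
TS = CS + PS = 2025/16 + 2025/16 = 2025/8

2025/8


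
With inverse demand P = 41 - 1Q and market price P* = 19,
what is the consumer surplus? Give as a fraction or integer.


Maximum willingness to pay (at Q=0): P_max = 41
Quantity demanded at P* = 19:
Q* = (41 - 19)/1 = 22
CS = (1/2) * Q* * (P_max - P*)
CS = (1/2) * 22 * (41 - 19)
CS = (1/2) * 22 * 22 = 242

242


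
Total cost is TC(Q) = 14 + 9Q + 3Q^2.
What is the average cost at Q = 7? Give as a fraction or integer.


TC(7) = 14 + 9*7 + 3*7^2
TC(7) = 14 + 63 + 147 = 224
AC = TC/Q = 224/7 = 32

32


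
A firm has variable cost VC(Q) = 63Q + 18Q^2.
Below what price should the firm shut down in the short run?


AVC(Q) = VC(Q)/Q = 63 + 18Q
AVC is increasing in Q, so minimum AVC is at Q -> 0+.
Min AVC = 63
The firm should shut down if P < 63.

63


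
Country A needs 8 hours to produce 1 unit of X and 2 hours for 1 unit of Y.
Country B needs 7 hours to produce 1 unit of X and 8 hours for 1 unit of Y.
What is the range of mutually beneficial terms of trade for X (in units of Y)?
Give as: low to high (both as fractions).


Opportunity cost of X for Country A = hours_X / hours_Y = 8/2 = 4 units of Y
Opportunity cost of X for Country B = hours_X / hours_Y = 7/8 = 7/8 units of Y
Terms of trade must be between the two opportunity costs.
Range: 7/8 to 4

7/8 to 4


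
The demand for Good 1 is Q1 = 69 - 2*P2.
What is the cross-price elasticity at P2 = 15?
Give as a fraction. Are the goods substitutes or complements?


dQ1/dP2 = -2
At P2 = 15: Q1 = 69 - 2*15 = 39
Exy = (dQ1/dP2)(P2/Q1) = -2 * 15 / 39 = -10/13
Since Exy < 0, the goods are complements.

-10/13 (complements)


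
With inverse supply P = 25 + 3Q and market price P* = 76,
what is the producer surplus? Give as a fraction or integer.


Minimum supply price (at Q=0): P_min = 25
Quantity supplied at P* = 76:
Q* = (76 - 25)/3 = 17
PS = (1/2) * Q* * (P* - P_min)
PS = (1/2) * 17 * (76 - 25)
PS = (1/2) * 17 * 51 = 867/2

867/2


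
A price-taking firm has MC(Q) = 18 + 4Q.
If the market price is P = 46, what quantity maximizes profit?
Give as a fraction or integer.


In perfect competition, profit is maximized where P = MC.
46 = 18 + 4Q
28 = 4Q
Q* = 28/4 = 7

7


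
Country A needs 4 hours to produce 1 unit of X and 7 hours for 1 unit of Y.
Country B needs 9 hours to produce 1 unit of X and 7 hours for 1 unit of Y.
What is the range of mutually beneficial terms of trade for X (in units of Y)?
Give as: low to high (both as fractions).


Opportunity cost of X for Country A = hours_X / hours_Y = 4/7 = 4/7 units of Y
Opportunity cost of X for Country B = hours_X / hours_Y = 9/7 = 9/7 units of Y
Terms of trade must be between the two opportunity costs.
Range: 4/7 to 9/7

4/7 to 9/7


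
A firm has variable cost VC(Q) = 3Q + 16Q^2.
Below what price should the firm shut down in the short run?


AVC(Q) = VC(Q)/Q = 3 + 16Q
AVC is increasing in Q, so minimum AVC is at Q -> 0+.
Min AVC = 3
The firm should shut down if P < 3.

3


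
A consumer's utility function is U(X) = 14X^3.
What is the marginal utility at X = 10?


MU = dU/dX = 14*3*X^(3-1)
MU = 42*X^2
At X = 10:
MU = 42 * 10^2
MU = 42 * 100 = 4200

4200


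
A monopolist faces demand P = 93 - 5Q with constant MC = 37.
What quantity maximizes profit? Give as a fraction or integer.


TR = P*Q = (93 - 5Q)Q = 93Q - 5Q^2
MR = dTR/dQ = 93 - 10Q
Set MR = MC:
93 - 10Q = 37
56 = 10Q
Q* = 56/10 = 28/5

28/5


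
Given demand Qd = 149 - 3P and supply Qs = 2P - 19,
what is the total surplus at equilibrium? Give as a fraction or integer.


Find equilibrium: 149 - 3P = 2P - 19
149 + 19 = 5P
P* = 168/5 = 168/5
Q* = 2*168/5 - 19 = 241/5
Inverse demand: P = 149/3 - Q/3, so P_max = 149/3
Inverse supply: P = 19/2 + Q/2, so P_min = 19/2
CS = (1/2) * 241/5 * (149/3 - 168/5) = 58081/150
PS = (1/2) * 241/5 * (168/5 - 19/2) = 58081/100
TS = CS + PS = 58081/150 + 58081/100 = 58081/60

58081/60


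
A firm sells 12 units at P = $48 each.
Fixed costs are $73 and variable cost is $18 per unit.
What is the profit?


Total Revenue = P * Q = 48 * 12 = $576
Total Cost = FC + VC*Q = 73 + 18*12 = $289
Profit = TR - TC = 576 - 289 = $287

$287


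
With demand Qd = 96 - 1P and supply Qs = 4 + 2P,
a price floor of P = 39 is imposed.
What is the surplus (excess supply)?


At P = 39:
Qd = 96 - 1*39 = 57
Qs = 4 + 2*39 = 82
Surplus = Qs - Qd = 82 - 57 = 25

25


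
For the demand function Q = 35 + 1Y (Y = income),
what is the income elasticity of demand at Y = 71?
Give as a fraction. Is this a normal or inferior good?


dQ/dY = 1
At Y = 71: Q = 35 + 1*71 = 106
Ey = (dQ/dY)(Y/Q) = 1 * 71 / 106 = 71/106
Since Ey > 0, this is a normal good.

71/106 (normal good)


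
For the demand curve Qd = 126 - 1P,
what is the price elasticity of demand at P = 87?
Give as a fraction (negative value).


dQ/dP = -1
At P = 87: Q = 126 - 1*87 = 39
E = (dQ/dP)(P/Q) = (-1)(87/39) = -29/13

-29/13


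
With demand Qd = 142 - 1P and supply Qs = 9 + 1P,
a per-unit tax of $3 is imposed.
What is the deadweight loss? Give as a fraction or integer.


Pre-tax equilibrium quantity: Q* = 151/2
Post-tax equilibrium quantity: Q_tax = 74
Reduction in quantity: Q* - Q_tax = 3/2
DWL = (1/2) * tax * (Q* - Q_tax)
DWL = (1/2) * 3 * 3/2 = 9/4

9/4


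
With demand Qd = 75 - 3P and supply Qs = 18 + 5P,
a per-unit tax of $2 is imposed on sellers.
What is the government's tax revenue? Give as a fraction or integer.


With tax on sellers, new supply: Qs' = 18 + 5(P - 2)
= 8 + 5P
New equilibrium quantity:
Q_new = 399/8
Tax revenue = tax * Q_new = 2 * 399/8 = 399/4

399/4


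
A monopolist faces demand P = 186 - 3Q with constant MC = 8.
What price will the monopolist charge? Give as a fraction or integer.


MR = 186 - 6Q
Set MR = MC: 186 - 6Q = 8
Q* = 89/3
Substitute into demand:
P* = 186 - 3*89/3 = 97

97


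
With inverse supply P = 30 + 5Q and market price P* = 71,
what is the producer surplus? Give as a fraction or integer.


Minimum supply price (at Q=0): P_min = 30
Quantity supplied at P* = 71:
Q* = (71 - 30)/5 = 41/5
PS = (1/2) * Q* * (P* - P_min)
PS = (1/2) * 41/5 * (71 - 30)
PS = (1/2) * 41/5 * 41 = 1681/10

1681/10


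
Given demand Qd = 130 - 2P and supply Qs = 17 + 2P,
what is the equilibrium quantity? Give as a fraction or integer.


First find equilibrium price:
130 - 2P = 17 + 2P
P* = 113/4 = 113/4
Then substitute into demand:
Q* = 130 - 2 * 113/4 = 147/2

147/2


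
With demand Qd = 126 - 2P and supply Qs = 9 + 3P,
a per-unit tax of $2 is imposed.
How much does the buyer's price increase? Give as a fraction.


With a per-unit tax, the buyer's price increase depends on relative slopes.
Supply slope: d = 3, Demand slope: b = 2
Buyer's price increase = d * tax / (b + d)
= 3 * 2 / (2 + 3)
= 6 / 5 = 6/5

6/5


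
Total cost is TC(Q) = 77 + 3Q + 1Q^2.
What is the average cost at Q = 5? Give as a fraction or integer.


TC(5) = 77 + 3*5 + 1*5^2
TC(5) = 77 + 15 + 25 = 117
AC = TC/Q = 117/5 = 117/5

117/5


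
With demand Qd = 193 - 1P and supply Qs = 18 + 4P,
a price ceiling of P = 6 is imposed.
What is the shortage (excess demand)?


At P = 6:
Qd = 193 - 1*6 = 187
Qs = 18 + 4*6 = 42
Shortage = Qd - Qs = 187 - 42 = 145

145


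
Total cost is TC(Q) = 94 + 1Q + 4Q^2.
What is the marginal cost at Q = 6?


MC = dTC/dQ = 1 + 2*4*Q
At Q = 6:
MC = 1 + 8*6
MC = 1 + 48 = 49

49


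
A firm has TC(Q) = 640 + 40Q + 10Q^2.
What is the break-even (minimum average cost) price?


AC(Q) = 640/Q + 40 + 10Q
To minimize: dAC/dQ = -640/Q^2 + 10 = 0
Q^2 = 640/10 = 64
Q* = 8
Min AC = 640/8 + 40 + 10*8
Min AC = 80 + 40 + 80 = 200

200


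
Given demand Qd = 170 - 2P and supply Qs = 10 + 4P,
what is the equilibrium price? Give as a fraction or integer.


At equilibrium, Qd = Qs.
170 - 2P = 10 + 4P
170 - 10 = 2P + 4P
160 = 6P
P* = 160/6 = 80/3

80/3


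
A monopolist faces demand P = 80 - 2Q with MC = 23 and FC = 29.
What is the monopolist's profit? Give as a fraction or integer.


MR = MC: 80 - 4Q = 23
Q* = 57/4
P* = 80 - 2*57/4 = 103/2
Profit = (P* - MC)*Q* - FC
= (103/2 - 23)*57/4 - 29
= 57/2*57/4 - 29
= 3249/8 - 29 = 3017/8

3017/8


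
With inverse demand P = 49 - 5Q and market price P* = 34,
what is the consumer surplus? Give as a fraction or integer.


Maximum willingness to pay (at Q=0): P_max = 49
Quantity demanded at P* = 34:
Q* = (49 - 34)/5 = 3
CS = (1/2) * Q* * (P_max - P*)
CS = (1/2) * 3 * (49 - 34)
CS = (1/2) * 3 * 15 = 45/2

45/2


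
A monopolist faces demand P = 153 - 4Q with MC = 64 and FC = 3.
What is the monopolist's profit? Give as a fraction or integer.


MR = MC: 153 - 8Q = 64
Q* = 89/8
P* = 153 - 4*89/8 = 217/2
Profit = (P* - MC)*Q* - FC
= (217/2 - 64)*89/8 - 3
= 89/2*89/8 - 3
= 7921/16 - 3 = 7873/16

7873/16


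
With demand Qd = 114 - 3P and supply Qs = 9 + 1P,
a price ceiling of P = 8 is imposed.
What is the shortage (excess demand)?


At P = 8:
Qd = 114 - 3*8 = 90
Qs = 9 + 1*8 = 17
Shortage = Qd - Qs = 90 - 17 = 73

73


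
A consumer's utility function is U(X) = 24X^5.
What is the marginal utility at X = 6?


MU = dU/dX = 24*5*X^(5-1)
MU = 120*X^4
At X = 6:
MU = 120 * 6^4
MU = 120 * 1296 = 155520

155520


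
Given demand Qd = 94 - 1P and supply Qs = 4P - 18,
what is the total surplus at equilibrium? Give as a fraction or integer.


Find equilibrium: 94 - 1P = 4P - 18
94 + 18 = 5P
P* = 112/5 = 112/5
Q* = 4*112/5 - 18 = 358/5
Inverse demand: P = 94 - Q/1, so P_max = 94
Inverse supply: P = 9/2 + Q/4, so P_min = 9/2
CS = (1/2) * 358/5 * (94 - 112/5) = 64082/25
PS = (1/2) * 358/5 * (112/5 - 9/2) = 32041/50
TS = CS + PS = 64082/25 + 32041/50 = 32041/10

32041/10


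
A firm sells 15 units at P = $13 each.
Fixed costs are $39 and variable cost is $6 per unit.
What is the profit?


Total Revenue = P * Q = 13 * 15 = $195
Total Cost = FC + VC*Q = 39 + 6*15 = $129
Profit = TR - TC = 195 - 129 = $66

$66


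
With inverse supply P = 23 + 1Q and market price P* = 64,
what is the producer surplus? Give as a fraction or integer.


Minimum supply price (at Q=0): P_min = 23
Quantity supplied at P* = 64:
Q* = (64 - 23)/1 = 41
PS = (1/2) * Q* * (P* - P_min)
PS = (1/2) * 41 * (64 - 23)
PS = (1/2) * 41 * 41 = 1681/2

1681/2


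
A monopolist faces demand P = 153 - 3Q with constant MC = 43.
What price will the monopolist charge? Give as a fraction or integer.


MR = 153 - 6Q
Set MR = MC: 153 - 6Q = 43
Q* = 55/3
Substitute into demand:
P* = 153 - 3*55/3 = 98

98


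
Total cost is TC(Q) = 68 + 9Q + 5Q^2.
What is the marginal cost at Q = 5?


MC = dTC/dQ = 9 + 2*5*Q
At Q = 5:
MC = 9 + 10*5
MC = 9 + 50 = 59

59


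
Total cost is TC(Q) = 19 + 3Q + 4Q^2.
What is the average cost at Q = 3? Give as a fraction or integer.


TC(3) = 19 + 3*3 + 4*3^2
TC(3) = 19 + 9 + 36 = 64
AC = TC/Q = 64/3 = 64/3

64/3


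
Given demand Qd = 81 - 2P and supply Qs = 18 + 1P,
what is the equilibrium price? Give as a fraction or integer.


At equilibrium, Qd = Qs.
81 - 2P = 18 + 1P
81 - 18 = 2P + 1P
63 = 3P
P* = 63/3 = 21

21


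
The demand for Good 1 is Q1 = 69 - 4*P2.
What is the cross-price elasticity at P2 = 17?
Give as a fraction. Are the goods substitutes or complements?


dQ1/dP2 = -4
At P2 = 17: Q1 = 69 - 4*17 = 1
Exy = (dQ1/dP2)(P2/Q1) = -4 * 17 / 1 = -68
Since Exy < 0, the goods are complements.

-68 (complements)


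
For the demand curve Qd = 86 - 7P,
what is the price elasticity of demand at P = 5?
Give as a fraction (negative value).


dQ/dP = -7
At P = 5: Q = 86 - 7*5 = 51
E = (dQ/dP)(P/Q) = (-7)(5/51) = -35/51

-35/51


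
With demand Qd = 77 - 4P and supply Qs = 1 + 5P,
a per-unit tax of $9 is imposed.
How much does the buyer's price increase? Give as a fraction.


With a per-unit tax, the buyer's price increase depends on relative slopes.
Supply slope: d = 5, Demand slope: b = 4
Buyer's price increase = d * tax / (b + d)
= 5 * 9 / (4 + 5)
= 45 / 9 = 5

5


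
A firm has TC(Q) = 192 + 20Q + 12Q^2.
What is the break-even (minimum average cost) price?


AC(Q) = 192/Q + 20 + 12Q
To minimize: dAC/dQ = -192/Q^2 + 12 = 0
Q^2 = 192/12 = 16
Q* = 4
Min AC = 192/4 + 20 + 12*4
Min AC = 48 + 20 + 48 = 116

116


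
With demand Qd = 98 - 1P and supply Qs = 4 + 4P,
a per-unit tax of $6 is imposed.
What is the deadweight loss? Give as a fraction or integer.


Pre-tax equilibrium quantity: Q* = 396/5
Post-tax equilibrium quantity: Q_tax = 372/5
Reduction in quantity: Q* - Q_tax = 24/5
DWL = (1/2) * tax * (Q* - Q_tax)
DWL = (1/2) * 6 * 24/5 = 72/5

72/5


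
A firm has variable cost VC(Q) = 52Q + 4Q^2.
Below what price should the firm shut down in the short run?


AVC(Q) = VC(Q)/Q = 52 + 4Q
AVC is increasing in Q, so minimum AVC is at Q -> 0+.
Min AVC = 52
The firm should shut down if P < 52.

52


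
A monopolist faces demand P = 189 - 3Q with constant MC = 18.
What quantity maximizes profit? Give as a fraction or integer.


TR = P*Q = (189 - 3Q)Q = 189Q - 3Q^2
MR = dTR/dQ = 189 - 6Q
Set MR = MC:
189 - 6Q = 18
171 = 6Q
Q* = 171/6 = 57/2

57/2


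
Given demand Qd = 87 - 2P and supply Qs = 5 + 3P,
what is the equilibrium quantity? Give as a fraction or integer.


First find equilibrium price:
87 - 2P = 5 + 3P
P* = 82/5 = 82/5
Then substitute into demand:
Q* = 87 - 2 * 82/5 = 271/5

271/5


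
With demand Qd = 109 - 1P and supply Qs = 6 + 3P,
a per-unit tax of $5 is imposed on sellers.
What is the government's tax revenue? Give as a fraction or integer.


With tax on sellers, new supply: Qs' = 6 + 3(P - 5)
= 3P - 9
New equilibrium quantity:
Q_new = 159/2
Tax revenue = tax * Q_new = 5 * 159/2 = 795/2

795/2


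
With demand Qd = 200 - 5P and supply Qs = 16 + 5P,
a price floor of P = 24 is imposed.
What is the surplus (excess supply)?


At P = 24:
Qd = 200 - 5*24 = 80
Qs = 16 + 5*24 = 136
Surplus = Qs - Qd = 136 - 80 = 56

56


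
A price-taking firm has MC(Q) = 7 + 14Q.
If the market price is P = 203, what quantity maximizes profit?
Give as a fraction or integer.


In perfect competition, profit is maximized where P = MC.
203 = 7 + 14Q
196 = 14Q
Q* = 196/14 = 14

14


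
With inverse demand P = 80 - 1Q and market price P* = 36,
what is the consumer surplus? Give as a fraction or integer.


Maximum willingness to pay (at Q=0): P_max = 80
Quantity demanded at P* = 36:
Q* = (80 - 36)/1 = 44
CS = (1/2) * Q* * (P_max - P*)
CS = (1/2) * 44 * (80 - 36)
CS = (1/2) * 44 * 44 = 968

968


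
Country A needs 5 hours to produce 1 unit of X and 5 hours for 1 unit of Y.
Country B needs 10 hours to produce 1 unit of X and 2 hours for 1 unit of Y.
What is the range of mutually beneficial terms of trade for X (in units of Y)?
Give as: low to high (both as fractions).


Opportunity cost of X for Country A = hours_X / hours_Y = 5/5 = 1 units of Y
Opportunity cost of X for Country B = hours_X / hours_Y = 10/2 = 5 units of Y
Terms of trade must be between the two opportunity costs.
Range: 1 to 5

1 to 5


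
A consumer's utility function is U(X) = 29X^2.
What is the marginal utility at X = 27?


MU = dU/dX = 29*2*X^(2-1)
MU = 58*X^1
At X = 27:
MU = 58 * 27^1
MU = 58 * 27 = 1566

1566


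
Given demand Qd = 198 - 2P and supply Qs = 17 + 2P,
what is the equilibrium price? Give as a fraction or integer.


At equilibrium, Qd = Qs.
198 - 2P = 17 + 2P
198 - 17 = 2P + 2P
181 = 4P
P* = 181/4 = 181/4

181/4


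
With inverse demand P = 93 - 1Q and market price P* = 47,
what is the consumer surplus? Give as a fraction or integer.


Maximum willingness to pay (at Q=0): P_max = 93
Quantity demanded at P* = 47:
Q* = (93 - 47)/1 = 46
CS = (1/2) * Q* * (P_max - P*)
CS = (1/2) * 46 * (93 - 47)
CS = (1/2) * 46 * 46 = 1058

1058


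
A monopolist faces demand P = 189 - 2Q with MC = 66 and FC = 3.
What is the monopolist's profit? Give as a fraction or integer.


MR = MC: 189 - 4Q = 66
Q* = 123/4
P* = 189 - 2*123/4 = 255/2
Profit = (P* - MC)*Q* - FC
= (255/2 - 66)*123/4 - 3
= 123/2*123/4 - 3
= 15129/8 - 3 = 15105/8

15105/8


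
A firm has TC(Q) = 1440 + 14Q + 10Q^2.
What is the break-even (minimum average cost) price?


AC(Q) = 1440/Q + 14 + 10Q
To minimize: dAC/dQ = -1440/Q^2 + 10 = 0
Q^2 = 1440/10 = 144
Q* = 12
Min AC = 1440/12 + 14 + 10*12
Min AC = 120 + 14 + 120 = 254

254


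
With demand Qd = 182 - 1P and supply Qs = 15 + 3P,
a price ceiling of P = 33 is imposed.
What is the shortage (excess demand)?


At P = 33:
Qd = 182 - 1*33 = 149
Qs = 15 + 3*33 = 114
Shortage = Qd - Qs = 149 - 114 = 35

35


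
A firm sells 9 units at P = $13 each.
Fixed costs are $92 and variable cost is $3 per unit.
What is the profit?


Total Revenue = P * Q = 13 * 9 = $117
Total Cost = FC + VC*Q = 92 + 3*9 = $119
Profit = TR - TC = 117 - 119 = $-2

$-2


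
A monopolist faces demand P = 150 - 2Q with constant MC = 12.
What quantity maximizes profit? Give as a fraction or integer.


TR = P*Q = (150 - 2Q)Q = 150Q - 2Q^2
MR = dTR/dQ = 150 - 4Q
Set MR = MC:
150 - 4Q = 12
138 = 4Q
Q* = 138/4 = 69/2

69/2


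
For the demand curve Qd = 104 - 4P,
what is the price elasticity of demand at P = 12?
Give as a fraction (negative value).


dQ/dP = -4
At P = 12: Q = 104 - 4*12 = 56
E = (dQ/dP)(P/Q) = (-4)(12/56) = -6/7

-6/7


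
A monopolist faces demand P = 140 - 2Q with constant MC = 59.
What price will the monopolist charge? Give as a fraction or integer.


MR = 140 - 4Q
Set MR = MC: 140 - 4Q = 59
Q* = 81/4
Substitute into demand:
P* = 140 - 2*81/4 = 199/2

199/2


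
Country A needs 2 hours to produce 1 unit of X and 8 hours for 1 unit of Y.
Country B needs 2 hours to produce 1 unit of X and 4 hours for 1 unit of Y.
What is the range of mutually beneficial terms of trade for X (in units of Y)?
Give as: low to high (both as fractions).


Opportunity cost of X for Country A = hours_X / hours_Y = 2/8 = 1/4 units of Y
Opportunity cost of X for Country B = hours_X / hours_Y = 2/4 = 1/2 units of Y
Terms of trade must be between the two opportunity costs.
Range: 1/4 to 1/2

1/4 to 1/2


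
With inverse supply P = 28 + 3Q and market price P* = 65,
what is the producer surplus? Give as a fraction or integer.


Minimum supply price (at Q=0): P_min = 28
Quantity supplied at P* = 65:
Q* = (65 - 28)/3 = 37/3
PS = (1/2) * Q* * (P* - P_min)
PS = (1/2) * 37/3 * (65 - 28)
PS = (1/2) * 37/3 * 37 = 1369/6

1369/6


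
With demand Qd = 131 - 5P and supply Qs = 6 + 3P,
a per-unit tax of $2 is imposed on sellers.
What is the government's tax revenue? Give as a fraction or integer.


With tax on sellers, new supply: Qs' = 6 + 3(P - 2)
= 0 + 3P
New equilibrium quantity:
Q_new = 393/8
Tax revenue = tax * Q_new = 2 * 393/8 = 393/4

393/4


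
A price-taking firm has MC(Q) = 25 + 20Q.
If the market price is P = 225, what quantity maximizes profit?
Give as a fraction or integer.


In perfect competition, profit is maximized where P = MC.
225 = 25 + 20Q
200 = 20Q
Q* = 200/20 = 10

10


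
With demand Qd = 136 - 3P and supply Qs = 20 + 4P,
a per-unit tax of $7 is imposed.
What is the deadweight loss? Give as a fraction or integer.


Pre-tax equilibrium quantity: Q* = 604/7
Post-tax equilibrium quantity: Q_tax = 520/7
Reduction in quantity: Q* - Q_tax = 12
DWL = (1/2) * tax * (Q* - Q_tax)
DWL = (1/2) * 7 * 12 = 42

42


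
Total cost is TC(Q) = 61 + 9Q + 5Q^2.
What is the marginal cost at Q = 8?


MC = dTC/dQ = 9 + 2*5*Q
At Q = 8:
MC = 9 + 10*8
MC = 9 + 80 = 89

89


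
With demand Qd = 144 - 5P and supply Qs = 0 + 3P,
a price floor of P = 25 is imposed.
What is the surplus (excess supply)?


At P = 25:
Qd = 144 - 5*25 = 19
Qs = 0 + 3*25 = 75
Surplus = Qs - Qd = 75 - 19 = 56

56


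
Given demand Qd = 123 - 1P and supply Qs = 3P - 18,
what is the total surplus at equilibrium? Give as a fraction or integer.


Find equilibrium: 123 - 1P = 3P - 18
123 + 18 = 4P
P* = 141/4 = 141/4
Q* = 3*141/4 - 18 = 351/4
Inverse demand: P = 123 - Q/1, so P_max = 123
Inverse supply: P = 6 + Q/3, so P_min = 6
CS = (1/2) * 351/4 * (123 - 141/4) = 123201/32
PS = (1/2) * 351/4 * (141/4 - 6) = 41067/32
TS = CS + PS = 123201/32 + 41067/32 = 41067/8

41067/8


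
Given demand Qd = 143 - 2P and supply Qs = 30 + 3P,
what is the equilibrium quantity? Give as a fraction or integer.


First find equilibrium price:
143 - 2P = 30 + 3P
P* = 113/5 = 113/5
Then substitute into demand:
Q* = 143 - 2 * 113/5 = 489/5

489/5


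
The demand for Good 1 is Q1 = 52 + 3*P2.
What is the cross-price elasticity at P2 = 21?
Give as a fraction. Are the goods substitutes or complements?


dQ1/dP2 = 3
At P2 = 21: Q1 = 52 + 3*21 = 115
Exy = (dQ1/dP2)(P2/Q1) = 3 * 21 / 115 = 63/115
Since Exy > 0, the goods are substitutes.

63/115 (substitutes)


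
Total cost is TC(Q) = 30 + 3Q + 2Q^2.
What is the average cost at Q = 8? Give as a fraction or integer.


TC(8) = 30 + 3*8 + 2*8^2
TC(8) = 30 + 24 + 128 = 182
AC = TC/Q = 182/8 = 91/4

91/4


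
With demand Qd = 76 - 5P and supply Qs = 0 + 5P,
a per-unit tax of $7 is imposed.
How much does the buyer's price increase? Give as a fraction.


With a per-unit tax, the buyer's price increase depends on relative slopes.
Supply slope: d = 5, Demand slope: b = 5
Buyer's price increase = d * tax / (b + d)
= 5 * 7 / (5 + 5)
= 35 / 10 = 7/2

7/2


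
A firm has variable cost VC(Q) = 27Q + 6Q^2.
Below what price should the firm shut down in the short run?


AVC(Q) = VC(Q)/Q = 27 + 6Q
AVC is increasing in Q, so minimum AVC is at Q -> 0+.
Min AVC = 27
The firm should shut down if P < 27.

27


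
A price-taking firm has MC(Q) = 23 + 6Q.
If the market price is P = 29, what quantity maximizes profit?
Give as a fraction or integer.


In perfect competition, profit is maximized where P = MC.
29 = 23 + 6Q
6 = 6Q
Q* = 6/6 = 1

1


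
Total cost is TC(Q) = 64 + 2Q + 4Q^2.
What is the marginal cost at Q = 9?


MC = dTC/dQ = 2 + 2*4*Q
At Q = 9:
MC = 2 + 8*9
MC = 2 + 72 = 74

74


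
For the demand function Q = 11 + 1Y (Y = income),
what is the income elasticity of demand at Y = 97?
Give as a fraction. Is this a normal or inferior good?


dQ/dY = 1
At Y = 97: Q = 11 + 1*97 = 108
Ey = (dQ/dY)(Y/Q) = 1 * 97 / 108 = 97/108
Since Ey > 0, this is a normal good.

97/108 (normal good)


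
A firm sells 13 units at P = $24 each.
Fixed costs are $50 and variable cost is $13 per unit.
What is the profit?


Total Revenue = P * Q = 24 * 13 = $312
Total Cost = FC + VC*Q = 50 + 13*13 = $219
Profit = TR - TC = 312 - 219 = $93

$93


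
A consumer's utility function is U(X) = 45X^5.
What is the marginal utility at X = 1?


MU = dU/dX = 45*5*X^(5-1)
MU = 225*X^4
At X = 1:
MU = 225 * 1^4
MU = 225 * 1 = 225

225


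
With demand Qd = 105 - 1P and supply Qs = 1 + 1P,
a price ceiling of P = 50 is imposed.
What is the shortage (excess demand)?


At P = 50:
Qd = 105 - 1*50 = 55
Qs = 1 + 1*50 = 51
Shortage = Qd - Qs = 55 - 51 = 4

4


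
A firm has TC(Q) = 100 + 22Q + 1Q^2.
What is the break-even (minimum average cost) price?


AC(Q) = 100/Q + 22 + 1Q
To minimize: dAC/dQ = -100/Q^2 + 1 = 0
Q^2 = 100/1 = 100
Q* = 10
Min AC = 100/10 + 22 + 1*10
Min AC = 10 + 22 + 10 = 42

42


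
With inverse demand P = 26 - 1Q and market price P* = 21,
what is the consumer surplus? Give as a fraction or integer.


Maximum willingness to pay (at Q=0): P_max = 26
Quantity demanded at P* = 21:
Q* = (26 - 21)/1 = 5
CS = (1/2) * Q* * (P_max - P*)
CS = (1/2) * 5 * (26 - 21)
CS = (1/2) * 5 * 5 = 25/2

25/2


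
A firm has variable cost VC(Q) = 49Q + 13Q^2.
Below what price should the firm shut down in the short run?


AVC(Q) = VC(Q)/Q = 49 + 13Q
AVC is increasing in Q, so minimum AVC is at Q -> 0+.
Min AVC = 49
The firm should shut down if P < 49.

49


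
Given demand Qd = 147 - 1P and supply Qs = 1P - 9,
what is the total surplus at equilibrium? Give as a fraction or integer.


Find equilibrium: 147 - 1P = 1P - 9
147 + 9 = 2P
P* = 156/2 = 78
Q* = 1*78 - 9 = 69
Inverse demand: P = 147 - Q/1, so P_max = 147
Inverse supply: P = 9 + Q/1, so P_min = 9
CS = (1/2) * 69 * (147 - 78) = 4761/2
PS = (1/2) * 69 * (78 - 9) = 4761/2
TS = CS + PS = 4761/2 + 4761/2 = 4761

4761


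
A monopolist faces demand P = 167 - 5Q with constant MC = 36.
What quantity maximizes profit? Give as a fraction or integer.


TR = P*Q = (167 - 5Q)Q = 167Q - 5Q^2
MR = dTR/dQ = 167 - 10Q
Set MR = MC:
167 - 10Q = 36
131 = 10Q
Q* = 131/10 = 131/10

131/10


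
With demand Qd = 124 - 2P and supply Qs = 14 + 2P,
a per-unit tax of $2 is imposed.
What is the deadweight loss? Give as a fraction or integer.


Pre-tax equilibrium quantity: Q* = 69
Post-tax equilibrium quantity: Q_tax = 67
Reduction in quantity: Q* - Q_tax = 2
DWL = (1/2) * tax * (Q* - Q_tax)
DWL = (1/2) * 2 * 2 = 2

2


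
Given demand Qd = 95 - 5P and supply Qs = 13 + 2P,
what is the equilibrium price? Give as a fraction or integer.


At equilibrium, Qd = Qs.
95 - 5P = 13 + 2P
95 - 13 = 5P + 2P
82 = 7P
P* = 82/7 = 82/7

82/7


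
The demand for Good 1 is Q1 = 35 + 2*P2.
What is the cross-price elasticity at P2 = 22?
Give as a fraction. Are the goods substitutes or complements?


dQ1/dP2 = 2
At P2 = 22: Q1 = 35 + 2*22 = 79
Exy = (dQ1/dP2)(P2/Q1) = 2 * 22 / 79 = 44/79
Since Exy > 0, the goods are substitutes.

44/79 (substitutes)


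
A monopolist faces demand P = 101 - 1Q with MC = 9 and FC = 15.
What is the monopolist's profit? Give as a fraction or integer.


MR = MC: 101 - 2Q = 9
Q* = 46
P* = 101 - 1*46 = 55
Profit = (P* - MC)*Q* - FC
= (55 - 9)*46 - 15
= 46*46 - 15
= 2116 - 15 = 2101

2101


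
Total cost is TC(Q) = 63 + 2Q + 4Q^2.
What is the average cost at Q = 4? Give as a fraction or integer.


TC(4) = 63 + 2*4 + 4*4^2
TC(4) = 63 + 8 + 64 = 135
AC = TC/Q = 135/4 = 135/4

135/4


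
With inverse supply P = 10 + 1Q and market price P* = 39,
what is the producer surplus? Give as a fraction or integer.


Minimum supply price (at Q=0): P_min = 10
Quantity supplied at P* = 39:
Q* = (39 - 10)/1 = 29
PS = (1/2) * Q* * (P* - P_min)
PS = (1/2) * 29 * (39 - 10)
PS = (1/2) * 29 * 29 = 841/2

841/2


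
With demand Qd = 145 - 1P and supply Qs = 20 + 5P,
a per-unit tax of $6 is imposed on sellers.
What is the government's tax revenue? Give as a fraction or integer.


With tax on sellers, new supply: Qs' = 20 + 5(P - 6)
= 5P - 10
New equilibrium quantity:
Q_new = 715/6
Tax revenue = tax * Q_new = 6 * 715/6 = 715

715


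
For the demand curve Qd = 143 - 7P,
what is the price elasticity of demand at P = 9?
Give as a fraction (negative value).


dQ/dP = -7
At P = 9: Q = 143 - 7*9 = 80
E = (dQ/dP)(P/Q) = (-7)(9/80) = -63/80

-63/80


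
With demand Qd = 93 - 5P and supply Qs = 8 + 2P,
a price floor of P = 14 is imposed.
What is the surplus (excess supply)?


At P = 14:
Qd = 93 - 5*14 = 23
Qs = 8 + 2*14 = 36
Surplus = Qs - Qd = 36 - 23 = 13

13


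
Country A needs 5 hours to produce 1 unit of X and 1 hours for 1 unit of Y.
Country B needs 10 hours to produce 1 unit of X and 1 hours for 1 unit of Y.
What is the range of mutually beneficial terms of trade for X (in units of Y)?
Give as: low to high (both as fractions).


Opportunity cost of X for Country A = hours_X / hours_Y = 5/1 = 5 units of Y
Opportunity cost of X for Country B = hours_X / hours_Y = 10/1 = 10 units of Y
Terms of trade must be between the two opportunity costs.
Range: 5 to 10

5 to 10


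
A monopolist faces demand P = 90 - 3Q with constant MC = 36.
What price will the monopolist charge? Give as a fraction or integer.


MR = 90 - 6Q
Set MR = MC: 90 - 6Q = 36
Q* = 9
Substitute into demand:
P* = 90 - 3*9 = 63

63


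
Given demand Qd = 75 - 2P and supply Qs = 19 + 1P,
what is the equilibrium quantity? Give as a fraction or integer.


First find equilibrium price:
75 - 2P = 19 + 1P
P* = 56/3 = 56/3
Then substitute into demand:
Q* = 75 - 2 * 56/3 = 113/3

113/3


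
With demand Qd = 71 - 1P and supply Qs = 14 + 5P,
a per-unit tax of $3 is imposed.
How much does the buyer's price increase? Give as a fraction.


With a per-unit tax, the buyer's price increase depends on relative slopes.
Supply slope: d = 5, Demand slope: b = 1
Buyer's price increase = d * tax / (b + d)
= 5 * 3 / (1 + 5)
= 15 / 6 = 5/2

5/2


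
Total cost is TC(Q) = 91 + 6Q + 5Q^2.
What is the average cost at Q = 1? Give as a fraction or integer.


TC(1) = 91 + 6*1 + 5*1^2
TC(1) = 91 + 6 + 5 = 102
AC = TC/Q = 102/1 = 102

102


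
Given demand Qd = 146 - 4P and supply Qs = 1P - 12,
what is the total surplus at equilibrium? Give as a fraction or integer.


Find equilibrium: 146 - 4P = 1P - 12
146 + 12 = 5P
P* = 158/5 = 158/5
Q* = 1*158/5 - 12 = 98/5
Inverse demand: P = 73/2 - Q/4, so P_max = 73/2
Inverse supply: P = 12 + Q/1, so P_min = 12
CS = (1/2) * 98/5 * (73/2 - 158/5) = 2401/50
PS = (1/2) * 98/5 * (158/5 - 12) = 4802/25
TS = CS + PS = 2401/50 + 4802/25 = 2401/10

2401/10


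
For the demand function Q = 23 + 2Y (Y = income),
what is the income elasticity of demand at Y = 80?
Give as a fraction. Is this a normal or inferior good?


dQ/dY = 2
At Y = 80: Q = 23 + 2*80 = 183
Ey = (dQ/dY)(Y/Q) = 2 * 80 / 183 = 160/183
Since Ey > 0, this is a normal good.

160/183 (normal good)


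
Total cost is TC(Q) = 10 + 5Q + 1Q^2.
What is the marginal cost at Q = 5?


MC = dTC/dQ = 5 + 2*1*Q
At Q = 5:
MC = 5 + 2*5
MC = 5 + 10 = 15

15


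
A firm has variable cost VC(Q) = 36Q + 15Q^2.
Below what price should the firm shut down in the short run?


AVC(Q) = VC(Q)/Q = 36 + 15Q
AVC is increasing in Q, so minimum AVC is at Q -> 0+.
Min AVC = 36
The firm should shut down if P < 36.

36


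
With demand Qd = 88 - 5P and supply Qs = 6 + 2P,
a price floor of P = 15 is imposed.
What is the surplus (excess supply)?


At P = 15:
Qd = 88 - 5*15 = 13
Qs = 6 + 2*15 = 36
Surplus = Qs - Qd = 36 - 13 = 23

23


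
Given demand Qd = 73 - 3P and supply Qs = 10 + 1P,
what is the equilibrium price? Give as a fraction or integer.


At equilibrium, Qd = Qs.
73 - 3P = 10 + 1P
73 - 10 = 3P + 1P
63 = 4P
P* = 63/4 = 63/4

63/4


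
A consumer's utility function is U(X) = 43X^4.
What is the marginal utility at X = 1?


MU = dU/dX = 43*4*X^(4-1)
MU = 172*X^3
At X = 1:
MU = 172 * 1^3
MU = 172 * 1 = 172

172


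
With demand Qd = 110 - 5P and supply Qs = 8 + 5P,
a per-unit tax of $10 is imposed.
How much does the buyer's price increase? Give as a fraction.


With a per-unit tax, the buyer's price increase depends on relative slopes.
Supply slope: d = 5, Demand slope: b = 5
Buyer's price increase = d * tax / (b + d)
= 5 * 10 / (5 + 5)
= 50 / 10 = 5

5


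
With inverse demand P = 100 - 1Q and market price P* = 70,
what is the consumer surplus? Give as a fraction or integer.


Maximum willingness to pay (at Q=0): P_max = 100
Quantity demanded at P* = 70:
Q* = (100 - 70)/1 = 30
CS = (1/2) * Q* * (P_max - P*)
CS = (1/2) * 30 * (100 - 70)
CS = (1/2) * 30 * 30 = 450

450


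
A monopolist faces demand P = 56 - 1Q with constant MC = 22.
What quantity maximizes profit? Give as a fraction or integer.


TR = P*Q = (56 - 1Q)Q = 56Q - 1Q^2
MR = dTR/dQ = 56 - 2Q
Set MR = MC:
56 - 2Q = 22
34 = 2Q
Q* = 34/2 = 17

17


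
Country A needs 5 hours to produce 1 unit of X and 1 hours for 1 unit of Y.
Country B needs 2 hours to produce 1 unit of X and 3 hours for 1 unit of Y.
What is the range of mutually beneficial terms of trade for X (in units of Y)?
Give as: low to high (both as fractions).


Opportunity cost of X for Country A = hours_X / hours_Y = 5/1 = 5 units of Y
Opportunity cost of X for Country B = hours_X / hours_Y = 2/3 = 2/3 units of Y
Terms of trade must be between the two opportunity costs.
Range: 2/3 to 5

2/3 to 5


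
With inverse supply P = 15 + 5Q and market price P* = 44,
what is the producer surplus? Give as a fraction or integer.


Minimum supply price (at Q=0): P_min = 15
Quantity supplied at P* = 44:
Q* = (44 - 15)/5 = 29/5
PS = (1/2) * Q* * (P* - P_min)
PS = (1/2) * 29/5 * (44 - 15)
PS = (1/2) * 29/5 * 29 = 841/10

841/10
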